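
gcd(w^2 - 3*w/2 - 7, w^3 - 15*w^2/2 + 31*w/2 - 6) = 1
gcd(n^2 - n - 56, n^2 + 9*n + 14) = n + 7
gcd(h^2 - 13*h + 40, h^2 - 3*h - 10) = h - 5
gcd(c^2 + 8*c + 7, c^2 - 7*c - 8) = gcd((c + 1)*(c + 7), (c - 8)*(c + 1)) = c + 1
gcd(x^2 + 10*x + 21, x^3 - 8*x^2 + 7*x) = 1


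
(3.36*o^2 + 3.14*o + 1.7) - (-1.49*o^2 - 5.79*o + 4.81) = 4.85*o^2 + 8.93*o - 3.11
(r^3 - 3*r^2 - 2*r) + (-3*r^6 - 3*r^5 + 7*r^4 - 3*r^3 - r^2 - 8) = -3*r^6 - 3*r^5 + 7*r^4 - 2*r^3 - 4*r^2 - 2*r - 8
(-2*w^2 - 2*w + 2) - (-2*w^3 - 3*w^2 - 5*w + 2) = 2*w^3 + w^2 + 3*w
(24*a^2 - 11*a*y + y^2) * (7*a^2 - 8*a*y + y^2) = 168*a^4 - 269*a^3*y + 119*a^2*y^2 - 19*a*y^3 + y^4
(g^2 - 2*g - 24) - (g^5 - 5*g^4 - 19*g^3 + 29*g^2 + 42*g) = -g^5 + 5*g^4 + 19*g^3 - 28*g^2 - 44*g - 24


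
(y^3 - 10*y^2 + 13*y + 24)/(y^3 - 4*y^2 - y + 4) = (y^2 - 11*y + 24)/(y^2 - 5*y + 4)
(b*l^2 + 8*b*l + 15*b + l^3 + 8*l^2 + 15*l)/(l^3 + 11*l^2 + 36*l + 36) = (b*l + 5*b + l^2 + 5*l)/(l^2 + 8*l + 12)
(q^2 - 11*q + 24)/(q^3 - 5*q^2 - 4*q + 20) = (q^2 - 11*q + 24)/(q^3 - 5*q^2 - 4*q + 20)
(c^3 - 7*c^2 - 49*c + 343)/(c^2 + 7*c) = c - 14 + 49/c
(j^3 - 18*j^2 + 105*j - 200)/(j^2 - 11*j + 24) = (j^2 - 10*j + 25)/(j - 3)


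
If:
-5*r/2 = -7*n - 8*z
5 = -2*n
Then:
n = -5/2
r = 16*z/5 - 7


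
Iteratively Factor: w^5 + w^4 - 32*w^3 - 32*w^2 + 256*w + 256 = (w + 4)*(w^4 - 3*w^3 - 20*w^2 + 48*w + 64) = (w - 4)*(w + 4)*(w^3 + w^2 - 16*w - 16) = (w - 4)^2*(w + 4)*(w^2 + 5*w + 4) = (w - 4)^2*(w + 1)*(w + 4)*(w + 4)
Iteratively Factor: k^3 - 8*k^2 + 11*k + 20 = (k - 4)*(k^2 - 4*k - 5) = (k - 5)*(k - 4)*(k + 1)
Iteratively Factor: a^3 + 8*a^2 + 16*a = (a + 4)*(a^2 + 4*a) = (a + 4)^2*(a)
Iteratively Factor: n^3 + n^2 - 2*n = (n - 1)*(n^2 + 2*n) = (n - 1)*(n + 2)*(n)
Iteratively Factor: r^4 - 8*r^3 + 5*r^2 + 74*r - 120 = (r - 4)*(r^3 - 4*r^2 - 11*r + 30) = (r - 5)*(r - 4)*(r^2 + r - 6) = (r - 5)*(r - 4)*(r + 3)*(r - 2)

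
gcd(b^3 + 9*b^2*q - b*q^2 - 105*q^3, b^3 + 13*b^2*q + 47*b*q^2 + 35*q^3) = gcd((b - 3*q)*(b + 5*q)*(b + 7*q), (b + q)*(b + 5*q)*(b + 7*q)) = b^2 + 12*b*q + 35*q^2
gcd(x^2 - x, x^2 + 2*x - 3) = x - 1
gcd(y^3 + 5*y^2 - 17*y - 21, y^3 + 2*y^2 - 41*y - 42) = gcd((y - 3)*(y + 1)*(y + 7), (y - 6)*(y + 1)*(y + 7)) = y^2 + 8*y + 7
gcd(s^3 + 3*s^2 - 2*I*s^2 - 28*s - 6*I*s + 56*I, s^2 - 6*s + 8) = s - 4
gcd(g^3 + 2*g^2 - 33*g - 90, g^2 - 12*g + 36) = g - 6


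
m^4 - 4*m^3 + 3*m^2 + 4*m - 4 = (m - 2)^2*(m - 1)*(m + 1)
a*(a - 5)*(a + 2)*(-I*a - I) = -I*a^4 + 2*I*a^3 + 13*I*a^2 + 10*I*a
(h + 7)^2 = h^2 + 14*h + 49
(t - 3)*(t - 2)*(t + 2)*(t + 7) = t^4 + 4*t^3 - 25*t^2 - 16*t + 84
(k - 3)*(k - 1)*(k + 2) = k^3 - 2*k^2 - 5*k + 6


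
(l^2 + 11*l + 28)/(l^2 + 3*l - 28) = (l + 4)/(l - 4)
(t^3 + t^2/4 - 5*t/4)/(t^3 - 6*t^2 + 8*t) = (4*t^2 + t - 5)/(4*(t^2 - 6*t + 8))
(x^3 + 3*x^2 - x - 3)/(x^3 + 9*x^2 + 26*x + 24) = (x^2 - 1)/(x^2 + 6*x + 8)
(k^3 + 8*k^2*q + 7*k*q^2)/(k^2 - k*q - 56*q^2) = k*(-k - q)/(-k + 8*q)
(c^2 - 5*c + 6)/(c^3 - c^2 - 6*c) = (c - 2)/(c*(c + 2))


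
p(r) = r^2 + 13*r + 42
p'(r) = 2*r + 13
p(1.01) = 56.15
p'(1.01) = 15.02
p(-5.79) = 0.25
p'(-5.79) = 1.42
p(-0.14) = 40.20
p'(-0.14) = 12.72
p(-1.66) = 23.18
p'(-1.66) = 9.68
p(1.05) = 56.75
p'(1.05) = 15.10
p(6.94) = 180.38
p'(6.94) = 26.88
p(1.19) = 58.89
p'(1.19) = 15.38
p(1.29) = 60.43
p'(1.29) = 15.58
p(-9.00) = 6.00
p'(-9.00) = -5.00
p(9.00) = 240.00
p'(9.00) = 31.00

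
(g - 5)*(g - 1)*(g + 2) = g^3 - 4*g^2 - 7*g + 10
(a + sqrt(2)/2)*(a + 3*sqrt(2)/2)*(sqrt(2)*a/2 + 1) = sqrt(2)*a^3/2 + 3*a^2 + 11*sqrt(2)*a/4 + 3/2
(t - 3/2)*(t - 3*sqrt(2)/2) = t^2 - 3*sqrt(2)*t/2 - 3*t/2 + 9*sqrt(2)/4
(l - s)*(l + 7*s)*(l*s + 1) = l^3*s + 6*l^2*s^2 + l^2 - 7*l*s^3 + 6*l*s - 7*s^2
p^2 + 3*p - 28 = (p - 4)*(p + 7)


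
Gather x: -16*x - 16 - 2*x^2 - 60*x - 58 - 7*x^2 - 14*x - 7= -9*x^2 - 90*x - 81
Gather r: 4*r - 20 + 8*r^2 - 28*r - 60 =8*r^2 - 24*r - 80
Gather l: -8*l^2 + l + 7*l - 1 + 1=-8*l^2 + 8*l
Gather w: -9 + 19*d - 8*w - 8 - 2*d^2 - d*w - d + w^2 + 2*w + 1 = -2*d^2 + 18*d + w^2 + w*(-d - 6) - 16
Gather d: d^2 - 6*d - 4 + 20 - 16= d^2 - 6*d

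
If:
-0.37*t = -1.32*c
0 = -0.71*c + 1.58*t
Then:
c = 0.00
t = 0.00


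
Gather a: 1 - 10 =-9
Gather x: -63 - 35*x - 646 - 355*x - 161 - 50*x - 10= -440*x - 880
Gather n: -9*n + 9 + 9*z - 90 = -9*n + 9*z - 81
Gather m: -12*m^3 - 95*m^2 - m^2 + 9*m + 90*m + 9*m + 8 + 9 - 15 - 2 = -12*m^3 - 96*m^2 + 108*m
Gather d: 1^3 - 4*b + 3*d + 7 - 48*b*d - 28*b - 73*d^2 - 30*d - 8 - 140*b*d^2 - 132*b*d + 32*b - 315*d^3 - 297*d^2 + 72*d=-315*d^3 + d^2*(-140*b - 370) + d*(45 - 180*b)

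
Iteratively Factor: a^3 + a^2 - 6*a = (a + 3)*(a^2 - 2*a) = (a - 2)*(a + 3)*(a)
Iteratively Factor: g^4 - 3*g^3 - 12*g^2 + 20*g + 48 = (g - 3)*(g^3 - 12*g - 16) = (g - 3)*(g + 2)*(g^2 - 2*g - 8) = (g - 4)*(g - 3)*(g + 2)*(g + 2)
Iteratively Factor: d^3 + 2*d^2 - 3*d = (d + 3)*(d^2 - d) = d*(d + 3)*(d - 1)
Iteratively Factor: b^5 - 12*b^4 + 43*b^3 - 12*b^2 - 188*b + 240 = (b - 5)*(b^4 - 7*b^3 + 8*b^2 + 28*b - 48) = (b - 5)*(b - 2)*(b^3 - 5*b^2 - 2*b + 24) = (b - 5)*(b - 2)*(b + 2)*(b^2 - 7*b + 12) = (b - 5)*(b - 4)*(b - 2)*(b + 2)*(b - 3)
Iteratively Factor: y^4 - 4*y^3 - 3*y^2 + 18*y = (y + 2)*(y^3 - 6*y^2 + 9*y) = y*(y + 2)*(y^2 - 6*y + 9) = y*(y - 3)*(y + 2)*(y - 3)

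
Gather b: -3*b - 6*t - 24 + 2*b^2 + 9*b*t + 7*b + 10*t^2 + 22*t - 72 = 2*b^2 + b*(9*t + 4) + 10*t^2 + 16*t - 96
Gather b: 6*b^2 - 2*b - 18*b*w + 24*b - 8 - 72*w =6*b^2 + b*(22 - 18*w) - 72*w - 8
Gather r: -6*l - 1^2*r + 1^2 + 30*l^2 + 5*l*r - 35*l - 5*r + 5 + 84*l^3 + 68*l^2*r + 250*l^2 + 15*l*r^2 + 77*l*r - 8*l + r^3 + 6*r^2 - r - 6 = 84*l^3 + 280*l^2 - 49*l + r^3 + r^2*(15*l + 6) + r*(68*l^2 + 82*l - 7)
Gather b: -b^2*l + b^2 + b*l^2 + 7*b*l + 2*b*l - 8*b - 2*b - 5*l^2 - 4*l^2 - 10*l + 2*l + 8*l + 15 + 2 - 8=b^2*(1 - l) + b*(l^2 + 9*l - 10) - 9*l^2 + 9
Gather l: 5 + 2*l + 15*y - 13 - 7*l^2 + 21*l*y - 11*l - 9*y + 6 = -7*l^2 + l*(21*y - 9) + 6*y - 2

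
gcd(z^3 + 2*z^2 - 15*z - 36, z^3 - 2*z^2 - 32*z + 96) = z - 4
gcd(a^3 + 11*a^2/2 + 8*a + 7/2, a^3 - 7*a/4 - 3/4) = a + 1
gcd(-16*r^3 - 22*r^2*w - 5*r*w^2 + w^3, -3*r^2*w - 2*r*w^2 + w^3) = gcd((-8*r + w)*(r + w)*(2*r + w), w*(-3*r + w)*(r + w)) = r + w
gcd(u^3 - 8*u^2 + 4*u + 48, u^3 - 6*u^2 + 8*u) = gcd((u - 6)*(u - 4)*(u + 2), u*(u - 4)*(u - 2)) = u - 4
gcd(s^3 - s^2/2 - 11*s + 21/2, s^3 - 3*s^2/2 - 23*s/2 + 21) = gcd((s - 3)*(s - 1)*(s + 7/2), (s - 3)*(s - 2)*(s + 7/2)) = s^2 + s/2 - 21/2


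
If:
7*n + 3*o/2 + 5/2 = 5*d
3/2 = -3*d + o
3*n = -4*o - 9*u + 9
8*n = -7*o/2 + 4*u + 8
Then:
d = 125/198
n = -439/693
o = 112/33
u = -206/693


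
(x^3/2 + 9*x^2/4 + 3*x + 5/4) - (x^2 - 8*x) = x^3/2 + 5*x^2/4 + 11*x + 5/4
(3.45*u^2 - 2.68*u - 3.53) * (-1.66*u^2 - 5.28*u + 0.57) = -5.727*u^4 - 13.7672*u^3 + 21.9767*u^2 + 17.1108*u - 2.0121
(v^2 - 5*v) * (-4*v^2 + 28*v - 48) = -4*v^4 + 48*v^3 - 188*v^2 + 240*v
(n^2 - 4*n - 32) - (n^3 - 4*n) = -n^3 + n^2 - 32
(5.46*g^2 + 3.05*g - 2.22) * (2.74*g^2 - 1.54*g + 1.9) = 14.9604*g^4 - 0.051400000000001*g^3 - 0.405800000000002*g^2 + 9.2138*g - 4.218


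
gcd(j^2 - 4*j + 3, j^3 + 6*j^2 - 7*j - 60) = j - 3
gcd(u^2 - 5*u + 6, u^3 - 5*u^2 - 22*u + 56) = u - 2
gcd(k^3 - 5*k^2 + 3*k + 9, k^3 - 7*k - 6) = k^2 - 2*k - 3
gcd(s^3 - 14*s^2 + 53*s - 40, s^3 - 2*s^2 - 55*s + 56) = s^2 - 9*s + 8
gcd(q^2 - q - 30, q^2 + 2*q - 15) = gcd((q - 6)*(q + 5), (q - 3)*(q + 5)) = q + 5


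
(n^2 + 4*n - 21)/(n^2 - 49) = (n - 3)/(n - 7)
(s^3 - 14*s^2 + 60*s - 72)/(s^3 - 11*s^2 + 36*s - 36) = (s - 6)/(s - 3)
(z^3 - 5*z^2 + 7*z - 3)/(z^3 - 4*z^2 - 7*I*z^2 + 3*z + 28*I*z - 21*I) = (z - 1)/(z - 7*I)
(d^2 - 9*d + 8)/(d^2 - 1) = (d - 8)/(d + 1)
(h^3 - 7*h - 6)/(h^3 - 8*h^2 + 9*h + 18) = (h + 2)/(h - 6)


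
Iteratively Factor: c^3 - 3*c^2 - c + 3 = (c - 1)*(c^2 - 2*c - 3) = (c - 1)*(c + 1)*(c - 3)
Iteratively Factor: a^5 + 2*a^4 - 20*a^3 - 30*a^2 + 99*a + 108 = (a - 3)*(a^4 + 5*a^3 - 5*a^2 - 45*a - 36) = (a - 3)*(a + 1)*(a^3 + 4*a^2 - 9*a - 36) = (a - 3)*(a + 1)*(a + 3)*(a^2 + a - 12) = (a - 3)*(a + 1)*(a + 3)*(a + 4)*(a - 3)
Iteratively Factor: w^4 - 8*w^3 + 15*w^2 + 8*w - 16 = (w + 1)*(w^3 - 9*w^2 + 24*w - 16) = (w - 4)*(w + 1)*(w^2 - 5*w + 4) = (w - 4)^2*(w + 1)*(w - 1)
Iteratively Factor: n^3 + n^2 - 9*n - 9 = (n + 3)*(n^2 - 2*n - 3) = (n + 1)*(n + 3)*(n - 3)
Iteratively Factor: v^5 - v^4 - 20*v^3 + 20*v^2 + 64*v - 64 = (v + 4)*(v^4 - 5*v^3 + 20*v - 16) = (v - 1)*(v + 4)*(v^3 - 4*v^2 - 4*v + 16) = (v - 1)*(v + 2)*(v + 4)*(v^2 - 6*v + 8) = (v - 2)*(v - 1)*(v + 2)*(v + 4)*(v - 4)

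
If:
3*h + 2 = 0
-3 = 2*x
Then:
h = -2/3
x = -3/2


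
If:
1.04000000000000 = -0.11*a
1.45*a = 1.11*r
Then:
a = -9.45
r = -12.35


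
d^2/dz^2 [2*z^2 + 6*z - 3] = 4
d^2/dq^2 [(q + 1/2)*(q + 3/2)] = 2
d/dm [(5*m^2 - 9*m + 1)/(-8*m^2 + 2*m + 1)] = (-62*m^2 + 26*m - 11)/(64*m^4 - 32*m^3 - 12*m^2 + 4*m + 1)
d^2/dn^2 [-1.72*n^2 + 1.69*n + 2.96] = -3.44000000000000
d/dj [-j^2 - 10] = -2*j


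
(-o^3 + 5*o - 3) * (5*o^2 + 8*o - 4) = -5*o^5 - 8*o^4 + 29*o^3 + 25*o^2 - 44*o + 12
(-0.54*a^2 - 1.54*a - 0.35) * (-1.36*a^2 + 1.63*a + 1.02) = 0.7344*a^4 + 1.2142*a^3 - 2.585*a^2 - 2.1413*a - 0.357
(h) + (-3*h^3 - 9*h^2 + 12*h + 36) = -3*h^3 - 9*h^2 + 13*h + 36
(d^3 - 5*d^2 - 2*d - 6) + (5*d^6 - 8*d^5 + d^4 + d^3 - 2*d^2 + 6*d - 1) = 5*d^6 - 8*d^5 + d^4 + 2*d^3 - 7*d^2 + 4*d - 7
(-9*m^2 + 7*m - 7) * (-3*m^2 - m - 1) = 27*m^4 - 12*m^3 + 23*m^2 + 7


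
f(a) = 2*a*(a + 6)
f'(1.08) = 16.32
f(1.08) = 15.29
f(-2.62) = -17.71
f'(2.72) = 22.88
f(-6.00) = 0.00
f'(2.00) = 20.00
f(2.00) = 32.00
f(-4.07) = -15.71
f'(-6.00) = -12.00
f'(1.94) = 19.76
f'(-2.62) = 1.52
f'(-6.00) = -12.00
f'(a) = 4*a + 12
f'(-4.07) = -4.28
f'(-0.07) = 11.72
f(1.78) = 27.70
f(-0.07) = -0.83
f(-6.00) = 0.00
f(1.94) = 30.81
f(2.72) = 47.44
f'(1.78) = 19.12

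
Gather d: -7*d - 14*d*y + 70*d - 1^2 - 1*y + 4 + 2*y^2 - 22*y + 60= d*(63 - 14*y) + 2*y^2 - 23*y + 63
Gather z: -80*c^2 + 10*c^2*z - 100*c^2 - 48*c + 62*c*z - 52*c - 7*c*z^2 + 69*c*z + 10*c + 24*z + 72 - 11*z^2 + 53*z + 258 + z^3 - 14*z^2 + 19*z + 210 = -180*c^2 - 90*c + z^3 + z^2*(-7*c - 25) + z*(10*c^2 + 131*c + 96) + 540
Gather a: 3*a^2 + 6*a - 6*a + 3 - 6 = 3*a^2 - 3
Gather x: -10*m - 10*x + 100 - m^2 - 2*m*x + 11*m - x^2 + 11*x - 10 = -m^2 + m - x^2 + x*(1 - 2*m) + 90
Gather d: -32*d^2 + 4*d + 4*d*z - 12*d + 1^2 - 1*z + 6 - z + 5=-32*d^2 + d*(4*z - 8) - 2*z + 12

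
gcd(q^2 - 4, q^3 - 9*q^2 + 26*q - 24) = q - 2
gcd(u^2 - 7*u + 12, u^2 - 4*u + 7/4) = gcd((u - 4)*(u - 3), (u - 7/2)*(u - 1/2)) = 1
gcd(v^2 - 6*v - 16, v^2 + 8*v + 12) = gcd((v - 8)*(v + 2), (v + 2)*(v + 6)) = v + 2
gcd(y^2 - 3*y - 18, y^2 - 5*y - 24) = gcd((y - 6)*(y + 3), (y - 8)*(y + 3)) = y + 3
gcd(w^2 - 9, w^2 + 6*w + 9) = w + 3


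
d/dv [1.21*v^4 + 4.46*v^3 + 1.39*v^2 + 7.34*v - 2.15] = 4.84*v^3 + 13.38*v^2 + 2.78*v + 7.34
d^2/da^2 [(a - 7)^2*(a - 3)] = 6*a - 34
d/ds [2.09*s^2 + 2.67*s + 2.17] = 4.18*s + 2.67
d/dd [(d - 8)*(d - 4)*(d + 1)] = 3*d^2 - 22*d + 20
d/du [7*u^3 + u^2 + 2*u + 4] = 21*u^2 + 2*u + 2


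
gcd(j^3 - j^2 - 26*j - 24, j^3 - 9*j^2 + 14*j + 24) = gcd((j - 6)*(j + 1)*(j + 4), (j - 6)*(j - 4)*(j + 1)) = j^2 - 5*j - 6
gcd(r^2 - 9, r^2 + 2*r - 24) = 1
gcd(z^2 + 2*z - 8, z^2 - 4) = z - 2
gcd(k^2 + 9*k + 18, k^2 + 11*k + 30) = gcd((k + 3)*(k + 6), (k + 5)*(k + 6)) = k + 6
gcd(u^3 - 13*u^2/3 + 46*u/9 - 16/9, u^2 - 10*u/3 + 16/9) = u^2 - 10*u/3 + 16/9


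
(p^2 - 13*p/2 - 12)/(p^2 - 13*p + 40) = (p + 3/2)/(p - 5)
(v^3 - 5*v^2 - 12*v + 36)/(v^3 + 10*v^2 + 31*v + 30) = (v^2 - 8*v + 12)/(v^2 + 7*v + 10)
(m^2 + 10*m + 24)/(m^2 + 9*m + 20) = (m + 6)/(m + 5)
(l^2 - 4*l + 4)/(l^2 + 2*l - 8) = (l - 2)/(l + 4)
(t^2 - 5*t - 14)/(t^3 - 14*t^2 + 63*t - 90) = (t^2 - 5*t - 14)/(t^3 - 14*t^2 + 63*t - 90)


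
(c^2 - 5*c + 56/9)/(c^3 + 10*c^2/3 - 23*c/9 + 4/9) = (9*c^2 - 45*c + 56)/(9*c^3 + 30*c^2 - 23*c + 4)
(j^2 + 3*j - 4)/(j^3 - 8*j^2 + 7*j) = (j + 4)/(j*(j - 7))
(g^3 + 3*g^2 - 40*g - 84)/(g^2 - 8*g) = (g^3 + 3*g^2 - 40*g - 84)/(g*(g - 8))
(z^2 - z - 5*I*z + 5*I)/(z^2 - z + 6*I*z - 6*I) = (z - 5*I)/(z + 6*I)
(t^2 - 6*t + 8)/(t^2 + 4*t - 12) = (t - 4)/(t + 6)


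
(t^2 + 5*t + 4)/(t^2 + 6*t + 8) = (t + 1)/(t + 2)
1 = 1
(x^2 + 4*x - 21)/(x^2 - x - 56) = (x - 3)/(x - 8)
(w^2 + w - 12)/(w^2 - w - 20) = (w - 3)/(w - 5)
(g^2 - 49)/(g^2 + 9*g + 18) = (g^2 - 49)/(g^2 + 9*g + 18)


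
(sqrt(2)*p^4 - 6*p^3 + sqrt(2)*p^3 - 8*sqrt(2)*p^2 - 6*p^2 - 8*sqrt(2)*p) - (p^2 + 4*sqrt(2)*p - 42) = sqrt(2)*p^4 - 6*p^3 + sqrt(2)*p^3 - 8*sqrt(2)*p^2 - 7*p^2 - 12*sqrt(2)*p + 42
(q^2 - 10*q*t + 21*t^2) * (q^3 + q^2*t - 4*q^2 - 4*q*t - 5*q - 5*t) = q^5 - 9*q^4*t - 4*q^4 + 11*q^3*t^2 + 36*q^3*t - 5*q^3 + 21*q^2*t^3 - 44*q^2*t^2 + 45*q^2*t - 84*q*t^3 - 55*q*t^2 - 105*t^3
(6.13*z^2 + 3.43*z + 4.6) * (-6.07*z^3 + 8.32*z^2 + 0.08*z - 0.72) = -37.2091*z^5 + 30.1815*z^4 + 1.106*z^3 + 34.1328*z^2 - 2.1016*z - 3.312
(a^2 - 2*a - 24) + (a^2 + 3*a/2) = 2*a^2 - a/2 - 24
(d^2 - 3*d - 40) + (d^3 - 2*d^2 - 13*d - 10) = d^3 - d^2 - 16*d - 50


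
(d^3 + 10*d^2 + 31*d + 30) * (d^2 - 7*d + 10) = d^5 + 3*d^4 - 29*d^3 - 87*d^2 + 100*d + 300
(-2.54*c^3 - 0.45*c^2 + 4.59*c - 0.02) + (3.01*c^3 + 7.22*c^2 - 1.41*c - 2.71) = 0.47*c^3 + 6.77*c^2 + 3.18*c - 2.73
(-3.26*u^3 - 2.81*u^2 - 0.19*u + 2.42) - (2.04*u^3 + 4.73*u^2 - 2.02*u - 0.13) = -5.3*u^3 - 7.54*u^2 + 1.83*u + 2.55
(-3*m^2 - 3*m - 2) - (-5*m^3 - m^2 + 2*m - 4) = 5*m^3 - 2*m^2 - 5*m + 2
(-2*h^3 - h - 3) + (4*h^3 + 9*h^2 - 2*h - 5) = 2*h^3 + 9*h^2 - 3*h - 8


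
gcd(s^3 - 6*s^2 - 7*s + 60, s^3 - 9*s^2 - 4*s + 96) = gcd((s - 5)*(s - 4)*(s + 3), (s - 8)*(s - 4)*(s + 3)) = s^2 - s - 12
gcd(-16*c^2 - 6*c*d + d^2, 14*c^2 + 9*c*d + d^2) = 2*c + d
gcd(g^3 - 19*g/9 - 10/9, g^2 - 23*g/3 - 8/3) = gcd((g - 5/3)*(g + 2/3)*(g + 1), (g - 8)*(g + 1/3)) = 1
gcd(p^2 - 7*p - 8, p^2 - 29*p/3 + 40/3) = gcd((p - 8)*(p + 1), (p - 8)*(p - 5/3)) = p - 8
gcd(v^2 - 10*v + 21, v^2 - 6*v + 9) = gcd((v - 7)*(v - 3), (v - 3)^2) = v - 3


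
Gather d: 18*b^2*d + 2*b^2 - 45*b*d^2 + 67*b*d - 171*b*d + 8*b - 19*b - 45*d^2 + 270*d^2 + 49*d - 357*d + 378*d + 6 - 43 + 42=2*b^2 - 11*b + d^2*(225 - 45*b) + d*(18*b^2 - 104*b + 70) + 5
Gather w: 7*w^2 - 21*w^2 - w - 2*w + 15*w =-14*w^2 + 12*w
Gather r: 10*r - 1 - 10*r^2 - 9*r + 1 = -10*r^2 + r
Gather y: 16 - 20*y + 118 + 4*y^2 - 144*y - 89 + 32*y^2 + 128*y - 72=36*y^2 - 36*y - 27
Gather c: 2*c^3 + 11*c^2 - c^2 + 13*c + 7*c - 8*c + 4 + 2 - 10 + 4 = 2*c^3 + 10*c^2 + 12*c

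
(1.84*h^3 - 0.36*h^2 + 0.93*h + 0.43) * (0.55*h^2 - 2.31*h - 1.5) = 1.012*h^5 - 4.4484*h^4 - 1.4169*h^3 - 1.3718*h^2 - 2.3883*h - 0.645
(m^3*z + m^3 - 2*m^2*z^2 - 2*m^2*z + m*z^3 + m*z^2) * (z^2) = m^3*z^3 + m^3*z^2 - 2*m^2*z^4 - 2*m^2*z^3 + m*z^5 + m*z^4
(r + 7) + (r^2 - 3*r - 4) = r^2 - 2*r + 3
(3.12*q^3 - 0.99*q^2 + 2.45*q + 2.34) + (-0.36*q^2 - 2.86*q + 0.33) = 3.12*q^3 - 1.35*q^2 - 0.41*q + 2.67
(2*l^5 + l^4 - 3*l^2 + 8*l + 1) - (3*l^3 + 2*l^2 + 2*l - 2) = 2*l^5 + l^4 - 3*l^3 - 5*l^2 + 6*l + 3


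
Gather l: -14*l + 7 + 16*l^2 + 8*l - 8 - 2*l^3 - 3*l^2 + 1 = -2*l^3 + 13*l^2 - 6*l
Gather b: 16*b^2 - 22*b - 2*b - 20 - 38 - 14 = 16*b^2 - 24*b - 72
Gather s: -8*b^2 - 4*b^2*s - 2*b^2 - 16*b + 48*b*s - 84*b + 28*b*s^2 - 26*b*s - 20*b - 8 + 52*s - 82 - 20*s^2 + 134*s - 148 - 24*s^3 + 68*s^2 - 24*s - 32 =-10*b^2 - 120*b - 24*s^3 + s^2*(28*b + 48) + s*(-4*b^2 + 22*b + 162) - 270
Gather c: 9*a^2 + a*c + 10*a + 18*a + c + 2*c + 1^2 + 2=9*a^2 + 28*a + c*(a + 3) + 3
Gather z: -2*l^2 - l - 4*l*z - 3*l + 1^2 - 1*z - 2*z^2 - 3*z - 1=-2*l^2 - 4*l - 2*z^2 + z*(-4*l - 4)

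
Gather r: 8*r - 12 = 8*r - 12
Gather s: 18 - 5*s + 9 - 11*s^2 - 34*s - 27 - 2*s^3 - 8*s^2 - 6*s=-2*s^3 - 19*s^2 - 45*s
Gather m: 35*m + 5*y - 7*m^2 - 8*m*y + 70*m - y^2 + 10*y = -7*m^2 + m*(105 - 8*y) - y^2 + 15*y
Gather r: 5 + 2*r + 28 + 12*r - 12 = 14*r + 21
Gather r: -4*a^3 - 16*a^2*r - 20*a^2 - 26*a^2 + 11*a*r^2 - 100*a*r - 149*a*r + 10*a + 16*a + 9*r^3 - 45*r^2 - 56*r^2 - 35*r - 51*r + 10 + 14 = -4*a^3 - 46*a^2 + 26*a + 9*r^3 + r^2*(11*a - 101) + r*(-16*a^2 - 249*a - 86) + 24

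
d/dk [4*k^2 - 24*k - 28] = 8*k - 24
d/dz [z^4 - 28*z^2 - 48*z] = 4*z^3 - 56*z - 48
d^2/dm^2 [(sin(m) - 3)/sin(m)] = 3/sin(m) - 6/sin(m)^3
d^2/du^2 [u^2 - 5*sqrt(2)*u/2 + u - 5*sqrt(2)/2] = 2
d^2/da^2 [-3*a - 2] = 0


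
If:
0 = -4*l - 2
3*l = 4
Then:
No Solution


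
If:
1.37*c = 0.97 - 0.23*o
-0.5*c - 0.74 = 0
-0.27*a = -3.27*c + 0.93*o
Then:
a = -62.82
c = -1.48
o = 13.03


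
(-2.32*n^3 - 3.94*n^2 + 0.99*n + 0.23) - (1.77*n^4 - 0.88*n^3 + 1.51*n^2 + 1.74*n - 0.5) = -1.77*n^4 - 1.44*n^3 - 5.45*n^2 - 0.75*n + 0.73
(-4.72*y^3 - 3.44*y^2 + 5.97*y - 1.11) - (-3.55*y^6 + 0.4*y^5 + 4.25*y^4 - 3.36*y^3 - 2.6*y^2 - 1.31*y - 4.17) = 3.55*y^6 - 0.4*y^5 - 4.25*y^4 - 1.36*y^3 - 0.84*y^2 + 7.28*y + 3.06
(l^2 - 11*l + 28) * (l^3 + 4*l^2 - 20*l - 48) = l^5 - 7*l^4 - 36*l^3 + 284*l^2 - 32*l - 1344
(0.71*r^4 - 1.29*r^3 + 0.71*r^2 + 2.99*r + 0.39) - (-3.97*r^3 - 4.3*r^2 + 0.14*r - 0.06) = 0.71*r^4 + 2.68*r^3 + 5.01*r^2 + 2.85*r + 0.45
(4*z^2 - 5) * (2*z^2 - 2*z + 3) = 8*z^4 - 8*z^3 + 2*z^2 + 10*z - 15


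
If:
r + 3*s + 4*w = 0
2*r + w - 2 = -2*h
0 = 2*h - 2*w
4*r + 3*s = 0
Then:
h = 6/17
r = 8/17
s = -32/51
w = 6/17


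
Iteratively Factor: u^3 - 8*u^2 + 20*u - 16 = (u - 2)*(u^2 - 6*u + 8) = (u - 4)*(u - 2)*(u - 2)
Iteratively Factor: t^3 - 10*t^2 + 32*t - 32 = (t - 4)*(t^2 - 6*t + 8) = (t - 4)^2*(t - 2)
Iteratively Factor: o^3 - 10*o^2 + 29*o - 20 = (o - 5)*(o^2 - 5*o + 4) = (o - 5)*(o - 4)*(o - 1)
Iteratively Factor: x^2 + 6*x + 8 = (x + 2)*(x + 4)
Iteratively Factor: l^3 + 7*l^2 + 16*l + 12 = (l + 3)*(l^2 + 4*l + 4) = (l + 2)*(l + 3)*(l + 2)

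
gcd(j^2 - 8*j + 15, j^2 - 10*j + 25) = j - 5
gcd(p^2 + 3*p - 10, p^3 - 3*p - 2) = p - 2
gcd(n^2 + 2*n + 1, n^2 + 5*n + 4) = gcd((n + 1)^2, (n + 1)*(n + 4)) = n + 1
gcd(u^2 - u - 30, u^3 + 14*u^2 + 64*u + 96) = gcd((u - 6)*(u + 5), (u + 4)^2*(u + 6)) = 1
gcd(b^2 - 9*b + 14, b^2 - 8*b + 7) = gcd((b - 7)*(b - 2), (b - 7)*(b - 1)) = b - 7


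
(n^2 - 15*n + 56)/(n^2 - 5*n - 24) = (n - 7)/(n + 3)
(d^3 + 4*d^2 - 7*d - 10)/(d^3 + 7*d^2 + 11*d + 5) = (d - 2)/(d + 1)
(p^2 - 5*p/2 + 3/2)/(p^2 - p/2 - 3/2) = (p - 1)/(p + 1)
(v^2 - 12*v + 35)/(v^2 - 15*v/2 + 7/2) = 2*(v - 5)/(2*v - 1)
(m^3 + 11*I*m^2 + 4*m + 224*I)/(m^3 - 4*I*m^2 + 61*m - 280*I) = (m^2 + 3*I*m + 28)/(m^2 - 12*I*m - 35)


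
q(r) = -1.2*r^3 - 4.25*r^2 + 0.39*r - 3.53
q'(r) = -3.6*r^2 - 8.5*r + 0.39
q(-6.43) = 137.26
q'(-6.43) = -93.80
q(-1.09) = -7.45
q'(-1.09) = 5.38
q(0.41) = -4.17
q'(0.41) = -3.70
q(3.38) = -97.10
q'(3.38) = -69.47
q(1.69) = -20.80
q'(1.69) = -24.26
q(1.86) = -25.23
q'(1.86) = -27.87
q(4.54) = -201.65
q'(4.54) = -112.40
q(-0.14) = -3.66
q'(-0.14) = 1.51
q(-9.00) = 523.51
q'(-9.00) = -214.71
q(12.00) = -2684.45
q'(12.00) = -620.01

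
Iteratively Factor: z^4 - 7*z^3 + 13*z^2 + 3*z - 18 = (z - 3)*(z^3 - 4*z^2 + z + 6) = (z - 3)*(z + 1)*(z^2 - 5*z + 6) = (z - 3)*(z - 2)*(z + 1)*(z - 3)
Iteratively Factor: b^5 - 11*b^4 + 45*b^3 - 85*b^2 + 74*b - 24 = (b - 1)*(b^4 - 10*b^3 + 35*b^2 - 50*b + 24) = (b - 1)^2*(b^3 - 9*b^2 + 26*b - 24) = (b - 2)*(b - 1)^2*(b^2 - 7*b + 12) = (b - 3)*(b - 2)*(b - 1)^2*(b - 4)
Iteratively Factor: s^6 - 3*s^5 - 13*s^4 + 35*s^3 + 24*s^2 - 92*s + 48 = (s - 1)*(s^5 - 2*s^4 - 15*s^3 + 20*s^2 + 44*s - 48) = (s - 2)*(s - 1)*(s^4 - 15*s^2 - 10*s + 24) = (s - 4)*(s - 2)*(s - 1)*(s^3 + 4*s^2 + s - 6) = (s - 4)*(s - 2)*(s - 1)*(s + 2)*(s^2 + 2*s - 3) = (s - 4)*(s - 2)*(s - 1)*(s + 2)*(s + 3)*(s - 1)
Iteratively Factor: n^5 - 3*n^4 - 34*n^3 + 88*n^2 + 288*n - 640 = (n - 2)*(n^4 - n^3 - 36*n^2 + 16*n + 320) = (n - 4)*(n - 2)*(n^3 + 3*n^2 - 24*n - 80) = (n - 4)*(n - 2)*(n + 4)*(n^2 - n - 20) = (n - 4)*(n - 2)*(n + 4)^2*(n - 5)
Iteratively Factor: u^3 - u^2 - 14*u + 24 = (u - 3)*(u^2 + 2*u - 8) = (u - 3)*(u - 2)*(u + 4)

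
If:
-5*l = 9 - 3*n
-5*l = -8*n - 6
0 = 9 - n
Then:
No Solution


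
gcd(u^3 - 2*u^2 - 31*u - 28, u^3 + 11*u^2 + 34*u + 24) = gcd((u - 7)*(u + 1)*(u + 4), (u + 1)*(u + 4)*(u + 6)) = u^2 + 5*u + 4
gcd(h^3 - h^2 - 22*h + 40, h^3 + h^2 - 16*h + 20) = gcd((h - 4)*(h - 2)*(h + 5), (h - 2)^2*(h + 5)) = h^2 + 3*h - 10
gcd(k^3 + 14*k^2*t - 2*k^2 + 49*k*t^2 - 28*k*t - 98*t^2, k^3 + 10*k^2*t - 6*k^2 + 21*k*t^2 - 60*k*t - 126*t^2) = k + 7*t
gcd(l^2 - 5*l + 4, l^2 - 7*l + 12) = l - 4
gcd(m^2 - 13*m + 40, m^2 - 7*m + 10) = m - 5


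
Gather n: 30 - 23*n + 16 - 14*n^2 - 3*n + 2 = -14*n^2 - 26*n + 48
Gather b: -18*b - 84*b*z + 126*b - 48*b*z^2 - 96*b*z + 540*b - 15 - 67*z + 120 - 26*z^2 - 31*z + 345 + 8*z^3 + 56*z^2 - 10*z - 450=b*(-48*z^2 - 180*z + 648) + 8*z^3 + 30*z^2 - 108*z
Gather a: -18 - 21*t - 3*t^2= -3*t^2 - 21*t - 18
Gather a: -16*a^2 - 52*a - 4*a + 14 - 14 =-16*a^2 - 56*a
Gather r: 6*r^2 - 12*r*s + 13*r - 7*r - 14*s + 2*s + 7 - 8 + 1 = 6*r^2 + r*(6 - 12*s) - 12*s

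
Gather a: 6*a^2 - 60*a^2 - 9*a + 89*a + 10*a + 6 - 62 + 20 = -54*a^2 + 90*a - 36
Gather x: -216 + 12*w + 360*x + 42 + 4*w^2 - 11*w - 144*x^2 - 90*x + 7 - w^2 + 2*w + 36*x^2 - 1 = 3*w^2 + 3*w - 108*x^2 + 270*x - 168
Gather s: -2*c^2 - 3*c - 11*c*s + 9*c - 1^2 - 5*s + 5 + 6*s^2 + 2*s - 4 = -2*c^2 + 6*c + 6*s^2 + s*(-11*c - 3)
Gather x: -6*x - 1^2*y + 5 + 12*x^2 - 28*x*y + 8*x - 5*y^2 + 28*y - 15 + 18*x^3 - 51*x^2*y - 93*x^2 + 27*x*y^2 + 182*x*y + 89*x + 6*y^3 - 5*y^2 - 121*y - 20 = 18*x^3 + x^2*(-51*y - 81) + x*(27*y^2 + 154*y + 91) + 6*y^3 - 10*y^2 - 94*y - 30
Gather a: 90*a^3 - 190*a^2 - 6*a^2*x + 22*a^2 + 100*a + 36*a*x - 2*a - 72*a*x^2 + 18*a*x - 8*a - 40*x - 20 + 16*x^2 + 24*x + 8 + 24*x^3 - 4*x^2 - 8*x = 90*a^3 + a^2*(-6*x - 168) + a*(-72*x^2 + 54*x + 90) + 24*x^3 + 12*x^2 - 24*x - 12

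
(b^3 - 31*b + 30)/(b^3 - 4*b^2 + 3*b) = (b^2 + b - 30)/(b*(b - 3))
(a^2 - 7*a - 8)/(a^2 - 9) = (a^2 - 7*a - 8)/(a^2 - 9)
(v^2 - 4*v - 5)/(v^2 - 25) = (v + 1)/(v + 5)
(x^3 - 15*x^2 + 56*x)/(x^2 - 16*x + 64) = x*(x - 7)/(x - 8)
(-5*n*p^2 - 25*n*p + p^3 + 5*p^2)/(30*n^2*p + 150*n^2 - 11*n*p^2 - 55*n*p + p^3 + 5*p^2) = p/(-6*n + p)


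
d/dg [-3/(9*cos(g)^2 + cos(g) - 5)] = -3*(18*cos(g) + 1)*sin(g)/(9*cos(g)^2 + cos(g) - 5)^2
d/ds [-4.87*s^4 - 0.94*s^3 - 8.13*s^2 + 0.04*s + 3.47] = -19.48*s^3 - 2.82*s^2 - 16.26*s + 0.04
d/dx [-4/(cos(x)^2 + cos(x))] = -(4*sin(x)/cos(x)^2 + 8*tan(x))/(cos(x) + 1)^2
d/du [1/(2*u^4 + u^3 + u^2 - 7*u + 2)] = (-8*u^3 - 3*u^2 - 2*u + 7)/(2*u^4 + u^3 + u^2 - 7*u + 2)^2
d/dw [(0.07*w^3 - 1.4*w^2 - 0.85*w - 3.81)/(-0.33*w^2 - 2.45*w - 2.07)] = (-0.0231*w^4 - 0.343*w^3 + 2.7148*w^2 + 3.2814*w - 7.575)/(0.1089*w^4 + 1.617*w^3 + 7.3687*w^2 + 10.143*w + 4.2849)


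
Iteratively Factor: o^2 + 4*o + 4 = (o + 2)*(o + 2)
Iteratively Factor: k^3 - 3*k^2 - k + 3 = (k - 3)*(k^2 - 1) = (k - 3)*(k + 1)*(k - 1)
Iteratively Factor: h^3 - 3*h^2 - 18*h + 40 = (h - 2)*(h^2 - h - 20) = (h - 2)*(h + 4)*(h - 5)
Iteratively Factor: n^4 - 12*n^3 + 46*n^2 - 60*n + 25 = (n - 1)*(n^3 - 11*n^2 + 35*n - 25) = (n - 1)^2*(n^2 - 10*n + 25) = (n - 5)*(n - 1)^2*(n - 5)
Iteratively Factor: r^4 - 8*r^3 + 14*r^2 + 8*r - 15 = (r - 5)*(r^3 - 3*r^2 - r + 3) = (r - 5)*(r - 1)*(r^2 - 2*r - 3) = (r - 5)*(r - 3)*(r - 1)*(r + 1)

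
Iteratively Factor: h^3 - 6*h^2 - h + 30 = (h - 3)*(h^2 - 3*h - 10) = (h - 5)*(h - 3)*(h + 2)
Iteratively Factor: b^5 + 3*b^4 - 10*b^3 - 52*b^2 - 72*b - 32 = (b + 1)*(b^4 + 2*b^3 - 12*b^2 - 40*b - 32) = (b + 1)*(b + 2)*(b^3 - 12*b - 16) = (b + 1)*(b + 2)^2*(b^2 - 2*b - 8) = (b + 1)*(b + 2)^3*(b - 4)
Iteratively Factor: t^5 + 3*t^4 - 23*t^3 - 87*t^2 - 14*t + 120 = (t + 4)*(t^4 - t^3 - 19*t^2 - 11*t + 30) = (t - 1)*(t + 4)*(t^3 - 19*t - 30) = (t - 1)*(t + 2)*(t + 4)*(t^2 - 2*t - 15) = (t - 5)*(t - 1)*(t + 2)*(t + 4)*(t + 3)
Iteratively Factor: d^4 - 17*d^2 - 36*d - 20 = (d + 1)*(d^3 - d^2 - 16*d - 20) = (d + 1)*(d + 2)*(d^2 - 3*d - 10) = (d + 1)*(d + 2)^2*(d - 5)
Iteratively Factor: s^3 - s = (s - 1)*(s^2 + s) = (s - 1)*(s + 1)*(s)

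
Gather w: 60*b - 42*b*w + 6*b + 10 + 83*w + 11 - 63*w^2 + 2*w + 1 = 66*b - 63*w^2 + w*(85 - 42*b) + 22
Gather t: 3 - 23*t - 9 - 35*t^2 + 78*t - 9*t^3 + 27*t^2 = -9*t^3 - 8*t^2 + 55*t - 6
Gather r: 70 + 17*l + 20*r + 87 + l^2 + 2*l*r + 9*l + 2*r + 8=l^2 + 26*l + r*(2*l + 22) + 165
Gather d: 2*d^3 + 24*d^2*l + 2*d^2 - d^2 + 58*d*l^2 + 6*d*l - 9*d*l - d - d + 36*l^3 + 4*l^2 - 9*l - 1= 2*d^3 + d^2*(24*l + 1) + d*(58*l^2 - 3*l - 2) + 36*l^3 + 4*l^2 - 9*l - 1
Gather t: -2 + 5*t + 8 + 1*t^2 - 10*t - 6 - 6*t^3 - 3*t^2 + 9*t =-6*t^3 - 2*t^2 + 4*t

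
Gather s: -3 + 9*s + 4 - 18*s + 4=5 - 9*s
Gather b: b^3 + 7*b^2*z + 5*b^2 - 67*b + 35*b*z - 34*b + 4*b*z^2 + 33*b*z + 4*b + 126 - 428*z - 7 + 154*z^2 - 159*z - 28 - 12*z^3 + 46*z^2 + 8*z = b^3 + b^2*(7*z + 5) + b*(4*z^2 + 68*z - 97) - 12*z^3 + 200*z^2 - 579*z + 91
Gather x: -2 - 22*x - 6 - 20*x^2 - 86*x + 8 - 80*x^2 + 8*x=-100*x^2 - 100*x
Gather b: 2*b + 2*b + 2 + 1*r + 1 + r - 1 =4*b + 2*r + 2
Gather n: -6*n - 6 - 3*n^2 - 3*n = -3*n^2 - 9*n - 6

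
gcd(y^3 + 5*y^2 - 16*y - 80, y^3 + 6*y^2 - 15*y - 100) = y^2 + y - 20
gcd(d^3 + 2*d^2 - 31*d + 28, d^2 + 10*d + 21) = d + 7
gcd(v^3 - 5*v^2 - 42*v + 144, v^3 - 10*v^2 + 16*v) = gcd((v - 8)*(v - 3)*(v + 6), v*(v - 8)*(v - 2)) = v - 8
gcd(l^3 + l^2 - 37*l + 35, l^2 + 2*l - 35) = l^2 + 2*l - 35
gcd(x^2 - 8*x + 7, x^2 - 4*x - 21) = x - 7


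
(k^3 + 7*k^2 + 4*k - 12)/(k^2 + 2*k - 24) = (k^2 + k - 2)/(k - 4)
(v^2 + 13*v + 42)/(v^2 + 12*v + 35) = (v + 6)/(v + 5)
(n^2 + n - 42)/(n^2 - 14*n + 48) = (n + 7)/(n - 8)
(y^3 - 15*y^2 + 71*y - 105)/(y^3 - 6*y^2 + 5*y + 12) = (y^2 - 12*y + 35)/(y^2 - 3*y - 4)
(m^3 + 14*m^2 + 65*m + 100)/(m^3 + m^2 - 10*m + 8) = (m^2 + 10*m + 25)/(m^2 - 3*m + 2)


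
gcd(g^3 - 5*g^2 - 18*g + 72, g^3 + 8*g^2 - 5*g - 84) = g^2 + g - 12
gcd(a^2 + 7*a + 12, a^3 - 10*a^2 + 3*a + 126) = a + 3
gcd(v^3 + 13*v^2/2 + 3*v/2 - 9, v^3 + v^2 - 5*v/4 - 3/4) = v^2 + v/2 - 3/2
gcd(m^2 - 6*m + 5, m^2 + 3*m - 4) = m - 1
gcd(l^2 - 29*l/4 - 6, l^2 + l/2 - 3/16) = l + 3/4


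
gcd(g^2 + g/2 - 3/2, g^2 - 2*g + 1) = g - 1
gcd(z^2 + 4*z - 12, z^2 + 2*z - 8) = z - 2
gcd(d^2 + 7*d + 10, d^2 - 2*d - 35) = d + 5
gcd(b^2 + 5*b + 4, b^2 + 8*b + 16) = b + 4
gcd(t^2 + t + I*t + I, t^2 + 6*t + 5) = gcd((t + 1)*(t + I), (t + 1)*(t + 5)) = t + 1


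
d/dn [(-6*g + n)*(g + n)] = -5*g + 2*n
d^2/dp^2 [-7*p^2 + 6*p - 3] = -14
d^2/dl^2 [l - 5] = 0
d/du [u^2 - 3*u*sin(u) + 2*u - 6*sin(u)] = -3*u*cos(u) + 2*u - 3*sin(u) - 6*cos(u) + 2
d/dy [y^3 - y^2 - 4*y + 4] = 3*y^2 - 2*y - 4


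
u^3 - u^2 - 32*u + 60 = (u - 5)*(u - 2)*(u + 6)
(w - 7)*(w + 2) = w^2 - 5*w - 14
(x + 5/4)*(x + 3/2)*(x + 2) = x^3 + 19*x^2/4 + 59*x/8 + 15/4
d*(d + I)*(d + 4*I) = d^3 + 5*I*d^2 - 4*d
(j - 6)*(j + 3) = j^2 - 3*j - 18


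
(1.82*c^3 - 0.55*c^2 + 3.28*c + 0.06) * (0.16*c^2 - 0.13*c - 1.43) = 0.2912*c^5 - 0.3246*c^4 - 2.0063*c^3 + 0.3697*c^2 - 4.6982*c - 0.0858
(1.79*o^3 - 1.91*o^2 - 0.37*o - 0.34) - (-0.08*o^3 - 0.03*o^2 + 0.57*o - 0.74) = 1.87*o^3 - 1.88*o^2 - 0.94*o + 0.4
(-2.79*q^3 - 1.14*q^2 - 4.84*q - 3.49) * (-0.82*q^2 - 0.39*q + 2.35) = 2.2878*q^5 + 2.0229*q^4 - 2.1431*q^3 + 2.0704*q^2 - 10.0129*q - 8.2015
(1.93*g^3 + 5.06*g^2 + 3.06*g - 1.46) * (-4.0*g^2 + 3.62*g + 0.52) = -7.72*g^5 - 13.2534*g^4 + 7.0808*g^3 + 19.5484*g^2 - 3.694*g - 0.7592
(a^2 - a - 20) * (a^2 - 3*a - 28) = a^4 - 4*a^3 - 45*a^2 + 88*a + 560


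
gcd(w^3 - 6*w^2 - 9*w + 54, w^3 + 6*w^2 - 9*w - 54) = w^2 - 9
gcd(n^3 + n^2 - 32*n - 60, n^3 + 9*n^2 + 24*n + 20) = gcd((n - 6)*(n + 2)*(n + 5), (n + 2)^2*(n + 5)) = n^2 + 7*n + 10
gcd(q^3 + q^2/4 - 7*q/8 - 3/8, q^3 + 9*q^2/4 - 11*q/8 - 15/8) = q^2 - q/4 - 3/4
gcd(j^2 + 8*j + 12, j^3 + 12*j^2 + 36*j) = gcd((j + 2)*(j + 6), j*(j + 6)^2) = j + 6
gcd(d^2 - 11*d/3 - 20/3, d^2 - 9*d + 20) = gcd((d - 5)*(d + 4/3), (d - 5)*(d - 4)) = d - 5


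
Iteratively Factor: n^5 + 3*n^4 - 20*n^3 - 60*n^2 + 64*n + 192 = (n - 4)*(n^4 + 7*n^3 + 8*n^2 - 28*n - 48) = (n - 4)*(n - 2)*(n^3 + 9*n^2 + 26*n + 24) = (n - 4)*(n - 2)*(n + 4)*(n^2 + 5*n + 6) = (n - 4)*(n - 2)*(n + 2)*(n + 4)*(n + 3)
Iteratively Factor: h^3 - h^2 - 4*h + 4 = (h - 2)*(h^2 + h - 2) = (h - 2)*(h - 1)*(h + 2)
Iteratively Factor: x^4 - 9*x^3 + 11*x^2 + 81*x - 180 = (x - 4)*(x^3 - 5*x^2 - 9*x + 45) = (x - 4)*(x - 3)*(x^2 - 2*x - 15) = (x - 5)*(x - 4)*(x - 3)*(x + 3)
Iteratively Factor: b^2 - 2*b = (b)*(b - 2)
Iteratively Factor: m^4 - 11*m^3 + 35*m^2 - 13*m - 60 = (m + 1)*(m^3 - 12*m^2 + 47*m - 60) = (m - 4)*(m + 1)*(m^2 - 8*m + 15) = (m - 5)*(m - 4)*(m + 1)*(m - 3)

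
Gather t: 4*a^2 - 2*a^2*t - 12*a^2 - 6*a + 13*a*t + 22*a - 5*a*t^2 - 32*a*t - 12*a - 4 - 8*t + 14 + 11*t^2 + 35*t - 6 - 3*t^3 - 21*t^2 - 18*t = -8*a^2 + 4*a - 3*t^3 + t^2*(-5*a - 10) + t*(-2*a^2 - 19*a + 9) + 4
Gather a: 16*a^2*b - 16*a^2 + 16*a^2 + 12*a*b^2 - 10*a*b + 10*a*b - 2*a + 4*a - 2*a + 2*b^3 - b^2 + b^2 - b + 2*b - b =16*a^2*b + 12*a*b^2 + 2*b^3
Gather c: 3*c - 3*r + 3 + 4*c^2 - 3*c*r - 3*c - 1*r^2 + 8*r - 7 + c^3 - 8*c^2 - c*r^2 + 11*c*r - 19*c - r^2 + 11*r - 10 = c^3 - 4*c^2 + c*(-r^2 + 8*r - 19) - 2*r^2 + 16*r - 14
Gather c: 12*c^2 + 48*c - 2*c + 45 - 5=12*c^2 + 46*c + 40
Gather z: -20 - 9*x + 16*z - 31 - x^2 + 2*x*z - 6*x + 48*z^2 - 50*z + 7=-x^2 - 15*x + 48*z^2 + z*(2*x - 34) - 44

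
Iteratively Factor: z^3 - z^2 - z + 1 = (z - 1)*(z^2 - 1) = (z - 1)*(z + 1)*(z - 1)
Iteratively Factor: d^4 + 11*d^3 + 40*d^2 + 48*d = (d + 4)*(d^3 + 7*d^2 + 12*d) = (d + 4)^2*(d^2 + 3*d) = (d + 3)*(d + 4)^2*(d)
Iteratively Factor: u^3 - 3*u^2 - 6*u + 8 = (u - 1)*(u^2 - 2*u - 8) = (u - 4)*(u - 1)*(u + 2)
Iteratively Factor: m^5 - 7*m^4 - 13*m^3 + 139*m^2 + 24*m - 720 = (m + 3)*(m^4 - 10*m^3 + 17*m^2 + 88*m - 240) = (m - 4)*(m + 3)*(m^3 - 6*m^2 - 7*m + 60) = (m - 4)^2*(m + 3)*(m^2 - 2*m - 15) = (m - 4)^2*(m + 3)^2*(m - 5)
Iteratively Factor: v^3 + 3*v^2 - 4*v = (v)*(v^2 + 3*v - 4) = v*(v - 1)*(v + 4)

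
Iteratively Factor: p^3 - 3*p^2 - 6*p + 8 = (p - 1)*(p^2 - 2*p - 8) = (p - 1)*(p + 2)*(p - 4)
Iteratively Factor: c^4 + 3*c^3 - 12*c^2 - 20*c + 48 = (c + 3)*(c^3 - 12*c + 16) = (c + 3)*(c + 4)*(c^2 - 4*c + 4) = (c - 2)*(c + 3)*(c + 4)*(c - 2)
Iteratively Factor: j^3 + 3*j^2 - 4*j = (j)*(j^2 + 3*j - 4) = j*(j - 1)*(j + 4)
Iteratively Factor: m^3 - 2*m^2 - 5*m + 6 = (m - 1)*(m^2 - m - 6) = (m - 1)*(m + 2)*(m - 3)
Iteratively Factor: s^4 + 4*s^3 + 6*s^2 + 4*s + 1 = (s + 1)*(s^3 + 3*s^2 + 3*s + 1) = (s + 1)^2*(s^2 + 2*s + 1) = (s + 1)^3*(s + 1)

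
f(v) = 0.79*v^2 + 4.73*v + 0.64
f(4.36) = 36.28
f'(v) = 1.58*v + 4.73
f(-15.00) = 107.44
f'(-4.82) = -2.89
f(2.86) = 20.63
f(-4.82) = -3.81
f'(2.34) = 8.43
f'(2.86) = 9.25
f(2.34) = 16.03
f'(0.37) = 5.31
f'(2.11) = 8.06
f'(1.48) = 7.07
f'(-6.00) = -4.75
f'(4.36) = 11.62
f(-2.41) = -6.17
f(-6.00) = 0.70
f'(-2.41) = 0.92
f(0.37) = 2.50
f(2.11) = 14.14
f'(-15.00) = -18.97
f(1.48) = 9.37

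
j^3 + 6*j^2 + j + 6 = (j + 6)*(j - I)*(j + I)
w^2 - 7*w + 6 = (w - 6)*(w - 1)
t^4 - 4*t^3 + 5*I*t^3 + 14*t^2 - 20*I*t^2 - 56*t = t*(t - 4)*(t - 2*I)*(t + 7*I)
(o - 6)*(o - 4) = o^2 - 10*o + 24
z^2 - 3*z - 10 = (z - 5)*(z + 2)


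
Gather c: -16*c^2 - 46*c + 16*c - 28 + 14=-16*c^2 - 30*c - 14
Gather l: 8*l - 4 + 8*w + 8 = 8*l + 8*w + 4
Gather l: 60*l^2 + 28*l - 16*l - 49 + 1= 60*l^2 + 12*l - 48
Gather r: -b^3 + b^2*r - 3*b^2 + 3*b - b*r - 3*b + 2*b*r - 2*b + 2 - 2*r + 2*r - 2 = -b^3 - 3*b^2 - 2*b + r*(b^2 + b)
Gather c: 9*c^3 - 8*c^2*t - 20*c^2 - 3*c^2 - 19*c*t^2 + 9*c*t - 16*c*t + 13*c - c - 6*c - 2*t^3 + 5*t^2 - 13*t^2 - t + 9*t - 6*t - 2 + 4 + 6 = 9*c^3 + c^2*(-8*t - 23) + c*(-19*t^2 - 7*t + 6) - 2*t^3 - 8*t^2 + 2*t + 8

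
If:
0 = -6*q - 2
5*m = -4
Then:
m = -4/5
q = -1/3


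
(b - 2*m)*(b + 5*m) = b^2 + 3*b*m - 10*m^2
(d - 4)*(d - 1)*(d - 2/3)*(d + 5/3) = d^4 - 4*d^3 - 19*d^2/9 + 86*d/9 - 40/9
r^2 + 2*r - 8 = (r - 2)*(r + 4)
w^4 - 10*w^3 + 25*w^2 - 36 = (w - 6)*(w - 3)*(w - 2)*(w + 1)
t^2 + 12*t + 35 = (t + 5)*(t + 7)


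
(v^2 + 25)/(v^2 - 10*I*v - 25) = (v + 5*I)/(v - 5*I)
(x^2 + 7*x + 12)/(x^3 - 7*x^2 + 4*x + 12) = (x^2 + 7*x + 12)/(x^3 - 7*x^2 + 4*x + 12)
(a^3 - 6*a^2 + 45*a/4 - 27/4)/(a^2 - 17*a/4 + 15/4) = (4*a^2 - 12*a + 9)/(4*a - 5)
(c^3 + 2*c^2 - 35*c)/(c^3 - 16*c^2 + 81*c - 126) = c*(c^2 + 2*c - 35)/(c^3 - 16*c^2 + 81*c - 126)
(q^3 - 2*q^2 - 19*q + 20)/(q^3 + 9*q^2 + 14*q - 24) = (q - 5)/(q + 6)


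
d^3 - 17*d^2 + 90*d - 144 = (d - 8)*(d - 6)*(d - 3)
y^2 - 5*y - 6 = (y - 6)*(y + 1)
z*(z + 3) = z^2 + 3*z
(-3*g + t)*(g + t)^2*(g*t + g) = -3*g^4*t - 3*g^4 - 5*g^3*t^2 - 5*g^3*t - g^2*t^3 - g^2*t^2 + g*t^4 + g*t^3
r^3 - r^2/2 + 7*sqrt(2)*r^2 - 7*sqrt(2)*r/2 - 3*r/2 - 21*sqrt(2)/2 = (r - 3/2)*(r + 1)*(r + 7*sqrt(2))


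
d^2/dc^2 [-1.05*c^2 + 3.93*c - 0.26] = -2.10000000000000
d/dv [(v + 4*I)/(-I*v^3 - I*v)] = (-2*I*v^3 + 12*v^2 + 4)/(v^6 + 2*v^4 + v^2)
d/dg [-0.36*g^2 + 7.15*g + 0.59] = 7.15 - 0.72*g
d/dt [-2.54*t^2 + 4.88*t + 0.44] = 4.88 - 5.08*t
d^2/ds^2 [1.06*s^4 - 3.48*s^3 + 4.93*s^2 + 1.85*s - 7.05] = 12.72*s^2 - 20.88*s + 9.86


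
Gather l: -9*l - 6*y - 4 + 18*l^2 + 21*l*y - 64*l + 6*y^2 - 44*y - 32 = 18*l^2 + l*(21*y - 73) + 6*y^2 - 50*y - 36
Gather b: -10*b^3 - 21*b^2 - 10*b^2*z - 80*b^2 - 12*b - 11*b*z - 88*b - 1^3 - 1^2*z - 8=-10*b^3 + b^2*(-10*z - 101) + b*(-11*z - 100) - z - 9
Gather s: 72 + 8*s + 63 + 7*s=15*s + 135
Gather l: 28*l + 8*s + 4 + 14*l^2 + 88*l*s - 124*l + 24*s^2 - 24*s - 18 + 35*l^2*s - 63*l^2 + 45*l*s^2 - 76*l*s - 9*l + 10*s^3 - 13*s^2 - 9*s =l^2*(35*s - 49) + l*(45*s^2 + 12*s - 105) + 10*s^3 + 11*s^2 - 25*s - 14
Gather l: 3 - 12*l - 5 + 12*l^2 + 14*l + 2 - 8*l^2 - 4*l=4*l^2 - 2*l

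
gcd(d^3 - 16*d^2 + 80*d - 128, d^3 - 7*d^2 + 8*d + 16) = d^2 - 8*d + 16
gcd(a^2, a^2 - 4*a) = a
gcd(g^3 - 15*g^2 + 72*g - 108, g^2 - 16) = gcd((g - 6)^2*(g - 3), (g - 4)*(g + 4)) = 1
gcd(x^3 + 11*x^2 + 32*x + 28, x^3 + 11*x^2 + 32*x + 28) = x^3 + 11*x^2 + 32*x + 28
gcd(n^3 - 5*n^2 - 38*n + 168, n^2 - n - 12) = n - 4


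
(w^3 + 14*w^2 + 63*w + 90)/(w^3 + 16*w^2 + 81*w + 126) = (w + 5)/(w + 7)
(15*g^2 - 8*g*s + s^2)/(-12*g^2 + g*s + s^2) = (-5*g + s)/(4*g + s)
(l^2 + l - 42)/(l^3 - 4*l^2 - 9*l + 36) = (l^2 + l - 42)/(l^3 - 4*l^2 - 9*l + 36)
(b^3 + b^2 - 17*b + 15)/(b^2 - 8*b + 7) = (b^2 + 2*b - 15)/(b - 7)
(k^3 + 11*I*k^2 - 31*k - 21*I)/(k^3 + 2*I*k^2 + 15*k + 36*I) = (k^2 + 8*I*k - 7)/(k^2 - I*k + 12)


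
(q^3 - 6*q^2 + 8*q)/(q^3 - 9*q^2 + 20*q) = (q - 2)/(q - 5)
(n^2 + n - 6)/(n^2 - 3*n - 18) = (n - 2)/(n - 6)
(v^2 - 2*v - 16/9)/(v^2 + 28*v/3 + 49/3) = (9*v^2 - 18*v - 16)/(3*(3*v^2 + 28*v + 49))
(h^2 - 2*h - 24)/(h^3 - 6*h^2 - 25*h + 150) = (h + 4)/(h^2 - 25)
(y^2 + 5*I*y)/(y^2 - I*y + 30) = y/(y - 6*I)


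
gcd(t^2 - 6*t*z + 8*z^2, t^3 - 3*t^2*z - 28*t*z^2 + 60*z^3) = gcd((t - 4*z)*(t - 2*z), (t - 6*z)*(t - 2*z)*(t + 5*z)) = -t + 2*z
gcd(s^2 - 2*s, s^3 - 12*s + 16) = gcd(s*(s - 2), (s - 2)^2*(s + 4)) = s - 2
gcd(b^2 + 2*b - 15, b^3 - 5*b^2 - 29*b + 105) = b^2 + 2*b - 15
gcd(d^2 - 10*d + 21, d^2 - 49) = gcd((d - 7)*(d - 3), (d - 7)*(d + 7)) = d - 7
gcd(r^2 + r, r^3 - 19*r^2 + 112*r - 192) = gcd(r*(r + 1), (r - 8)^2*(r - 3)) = 1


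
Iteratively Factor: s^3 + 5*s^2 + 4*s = (s + 1)*(s^2 + 4*s) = (s + 1)*(s + 4)*(s)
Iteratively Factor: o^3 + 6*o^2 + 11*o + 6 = (o + 2)*(o^2 + 4*o + 3) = (o + 1)*(o + 2)*(o + 3)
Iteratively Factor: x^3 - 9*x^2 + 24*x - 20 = (x - 2)*(x^2 - 7*x + 10) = (x - 2)^2*(x - 5)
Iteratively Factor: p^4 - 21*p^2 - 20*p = (p + 1)*(p^3 - p^2 - 20*p) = (p + 1)*(p + 4)*(p^2 - 5*p) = p*(p + 1)*(p + 4)*(p - 5)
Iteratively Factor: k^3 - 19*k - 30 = (k + 3)*(k^2 - 3*k - 10) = (k + 2)*(k + 3)*(k - 5)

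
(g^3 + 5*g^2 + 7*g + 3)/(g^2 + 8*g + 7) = (g^2 + 4*g + 3)/(g + 7)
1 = 1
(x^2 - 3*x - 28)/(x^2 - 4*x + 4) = (x^2 - 3*x - 28)/(x^2 - 4*x + 4)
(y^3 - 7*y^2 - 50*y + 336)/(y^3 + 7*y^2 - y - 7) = (y^2 - 14*y + 48)/(y^2 - 1)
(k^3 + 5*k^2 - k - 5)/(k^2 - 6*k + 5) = (k^2 + 6*k + 5)/(k - 5)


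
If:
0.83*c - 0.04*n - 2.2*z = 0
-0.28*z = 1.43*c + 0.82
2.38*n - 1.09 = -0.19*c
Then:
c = -0.53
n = 0.50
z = -0.21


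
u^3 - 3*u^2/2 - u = u*(u - 2)*(u + 1/2)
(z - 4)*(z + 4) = z^2 - 16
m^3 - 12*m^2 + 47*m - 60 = (m - 5)*(m - 4)*(m - 3)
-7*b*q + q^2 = q*(-7*b + q)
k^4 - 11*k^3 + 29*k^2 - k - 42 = (k - 7)*(k - 3)*(k - 2)*(k + 1)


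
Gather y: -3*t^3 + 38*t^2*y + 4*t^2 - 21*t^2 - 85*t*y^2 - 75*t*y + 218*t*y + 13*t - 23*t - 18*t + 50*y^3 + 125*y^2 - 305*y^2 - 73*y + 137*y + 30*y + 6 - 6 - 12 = -3*t^3 - 17*t^2 - 28*t + 50*y^3 + y^2*(-85*t - 180) + y*(38*t^2 + 143*t + 94) - 12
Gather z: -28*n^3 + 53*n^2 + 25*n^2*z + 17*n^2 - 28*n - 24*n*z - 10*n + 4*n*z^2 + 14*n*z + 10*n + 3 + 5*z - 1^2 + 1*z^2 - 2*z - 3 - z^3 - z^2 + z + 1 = -28*n^3 + 70*n^2 + 4*n*z^2 - 28*n - z^3 + z*(25*n^2 - 10*n + 4)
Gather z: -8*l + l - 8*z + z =-7*l - 7*z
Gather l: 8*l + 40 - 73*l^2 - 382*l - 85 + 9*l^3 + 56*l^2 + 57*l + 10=9*l^3 - 17*l^2 - 317*l - 35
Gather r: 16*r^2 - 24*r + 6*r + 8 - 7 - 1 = 16*r^2 - 18*r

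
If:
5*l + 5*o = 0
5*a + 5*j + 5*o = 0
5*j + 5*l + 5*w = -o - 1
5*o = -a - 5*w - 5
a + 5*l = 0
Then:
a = -5/11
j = 6/11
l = 1/11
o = -1/11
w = -9/11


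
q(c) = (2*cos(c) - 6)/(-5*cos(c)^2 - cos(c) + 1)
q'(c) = (-10*sin(c)*cos(c) - sin(c))*(2*cos(c) - 6)/(-5*cos(c)^2 - cos(c) + 1)^2 - 2*sin(c)/(-5*cos(c)^2 - cos(c) + 1)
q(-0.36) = 0.96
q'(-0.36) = -0.97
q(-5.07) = -141.97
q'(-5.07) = 15981.50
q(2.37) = 8.72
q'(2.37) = -42.38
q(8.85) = 4.56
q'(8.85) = -10.25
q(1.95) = -9.84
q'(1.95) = -38.77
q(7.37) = 9.25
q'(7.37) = 87.74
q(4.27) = -13.40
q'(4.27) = 81.16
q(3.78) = 5.35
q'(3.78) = 14.93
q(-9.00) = 3.49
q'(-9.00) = 4.84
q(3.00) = 2.74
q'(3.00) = -1.09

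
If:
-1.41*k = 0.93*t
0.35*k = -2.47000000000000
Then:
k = -7.06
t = 10.70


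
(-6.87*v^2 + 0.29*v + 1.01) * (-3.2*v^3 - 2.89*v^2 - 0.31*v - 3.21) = 21.984*v^5 + 18.9263*v^4 - 1.9404*v^3 + 19.0439*v^2 - 1.244*v - 3.2421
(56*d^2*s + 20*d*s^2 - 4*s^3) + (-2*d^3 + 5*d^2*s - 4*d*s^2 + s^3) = -2*d^3 + 61*d^2*s + 16*d*s^2 - 3*s^3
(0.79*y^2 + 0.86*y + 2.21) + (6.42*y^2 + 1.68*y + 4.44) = 7.21*y^2 + 2.54*y + 6.65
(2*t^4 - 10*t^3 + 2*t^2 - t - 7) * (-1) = -2*t^4 + 10*t^3 - 2*t^2 + t + 7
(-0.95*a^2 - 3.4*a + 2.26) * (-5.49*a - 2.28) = 5.2155*a^3 + 20.832*a^2 - 4.6554*a - 5.1528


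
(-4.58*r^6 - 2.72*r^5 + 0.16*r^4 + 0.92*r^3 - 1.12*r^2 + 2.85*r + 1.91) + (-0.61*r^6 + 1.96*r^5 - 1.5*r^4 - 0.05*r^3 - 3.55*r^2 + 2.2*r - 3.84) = -5.19*r^6 - 0.76*r^5 - 1.34*r^4 + 0.87*r^3 - 4.67*r^2 + 5.05*r - 1.93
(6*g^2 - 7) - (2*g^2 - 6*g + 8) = 4*g^2 + 6*g - 15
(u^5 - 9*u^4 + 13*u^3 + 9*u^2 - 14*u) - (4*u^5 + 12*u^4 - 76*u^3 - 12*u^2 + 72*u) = -3*u^5 - 21*u^4 + 89*u^3 + 21*u^2 - 86*u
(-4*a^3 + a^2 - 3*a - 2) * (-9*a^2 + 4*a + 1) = 36*a^5 - 25*a^4 + 27*a^3 + 7*a^2 - 11*a - 2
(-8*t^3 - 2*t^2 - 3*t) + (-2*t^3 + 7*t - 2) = -10*t^3 - 2*t^2 + 4*t - 2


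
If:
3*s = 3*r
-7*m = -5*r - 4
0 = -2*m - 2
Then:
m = -1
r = -11/5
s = -11/5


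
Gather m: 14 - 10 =4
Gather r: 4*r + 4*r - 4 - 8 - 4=8*r - 16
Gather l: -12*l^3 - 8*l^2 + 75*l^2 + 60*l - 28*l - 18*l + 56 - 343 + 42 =-12*l^3 + 67*l^2 + 14*l - 245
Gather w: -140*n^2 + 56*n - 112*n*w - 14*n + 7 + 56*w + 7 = -140*n^2 + 42*n + w*(56 - 112*n) + 14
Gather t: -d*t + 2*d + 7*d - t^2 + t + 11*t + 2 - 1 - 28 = 9*d - t^2 + t*(12 - d) - 27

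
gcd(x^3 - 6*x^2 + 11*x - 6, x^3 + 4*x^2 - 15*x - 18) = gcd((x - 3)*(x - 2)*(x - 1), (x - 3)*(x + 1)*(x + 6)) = x - 3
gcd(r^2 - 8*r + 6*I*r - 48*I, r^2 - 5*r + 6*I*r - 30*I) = r + 6*I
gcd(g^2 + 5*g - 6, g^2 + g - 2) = g - 1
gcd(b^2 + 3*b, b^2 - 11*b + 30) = 1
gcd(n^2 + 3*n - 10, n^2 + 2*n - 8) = n - 2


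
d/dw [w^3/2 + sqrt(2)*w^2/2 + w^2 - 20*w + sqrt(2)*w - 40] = 3*w^2/2 + sqrt(2)*w + 2*w - 20 + sqrt(2)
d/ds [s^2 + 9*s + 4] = 2*s + 9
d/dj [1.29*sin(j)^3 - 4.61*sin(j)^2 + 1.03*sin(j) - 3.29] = (3.87*sin(j)^2 - 9.22*sin(j) + 1.03)*cos(j)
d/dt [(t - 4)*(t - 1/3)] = 2*t - 13/3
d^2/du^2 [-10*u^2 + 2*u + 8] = -20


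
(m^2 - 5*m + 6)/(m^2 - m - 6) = (m - 2)/(m + 2)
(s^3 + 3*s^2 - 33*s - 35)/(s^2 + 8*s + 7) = s - 5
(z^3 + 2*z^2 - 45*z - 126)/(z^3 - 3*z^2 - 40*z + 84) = (z + 3)/(z - 2)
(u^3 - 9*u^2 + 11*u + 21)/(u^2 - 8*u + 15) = (u^2 - 6*u - 7)/(u - 5)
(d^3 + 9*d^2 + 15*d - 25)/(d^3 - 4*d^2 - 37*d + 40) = (d + 5)/(d - 8)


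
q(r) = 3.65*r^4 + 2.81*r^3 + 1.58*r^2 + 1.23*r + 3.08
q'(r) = 14.6*r^3 + 8.43*r^2 + 3.16*r + 1.23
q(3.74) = 890.92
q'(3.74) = 894.74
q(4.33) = 1549.21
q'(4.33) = 1358.23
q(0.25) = 3.54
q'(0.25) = 2.78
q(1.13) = 16.49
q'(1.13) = 36.63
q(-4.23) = 982.04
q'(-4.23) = -966.33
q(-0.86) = 3.40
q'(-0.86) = -4.54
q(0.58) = 5.29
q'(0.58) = 8.75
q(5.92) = 5131.85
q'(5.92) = 3344.51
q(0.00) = 3.08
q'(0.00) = 1.23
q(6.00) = 5404.70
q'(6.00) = 3477.27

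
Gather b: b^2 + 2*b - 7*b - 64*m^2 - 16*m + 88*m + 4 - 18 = b^2 - 5*b - 64*m^2 + 72*m - 14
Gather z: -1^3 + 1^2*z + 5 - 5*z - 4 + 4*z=0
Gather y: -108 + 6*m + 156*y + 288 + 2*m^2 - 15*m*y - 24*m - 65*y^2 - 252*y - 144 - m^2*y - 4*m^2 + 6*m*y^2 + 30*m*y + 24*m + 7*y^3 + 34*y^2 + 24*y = -2*m^2 + 6*m + 7*y^3 + y^2*(6*m - 31) + y*(-m^2 + 15*m - 72) + 36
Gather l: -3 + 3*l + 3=3*l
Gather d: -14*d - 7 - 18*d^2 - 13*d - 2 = -18*d^2 - 27*d - 9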